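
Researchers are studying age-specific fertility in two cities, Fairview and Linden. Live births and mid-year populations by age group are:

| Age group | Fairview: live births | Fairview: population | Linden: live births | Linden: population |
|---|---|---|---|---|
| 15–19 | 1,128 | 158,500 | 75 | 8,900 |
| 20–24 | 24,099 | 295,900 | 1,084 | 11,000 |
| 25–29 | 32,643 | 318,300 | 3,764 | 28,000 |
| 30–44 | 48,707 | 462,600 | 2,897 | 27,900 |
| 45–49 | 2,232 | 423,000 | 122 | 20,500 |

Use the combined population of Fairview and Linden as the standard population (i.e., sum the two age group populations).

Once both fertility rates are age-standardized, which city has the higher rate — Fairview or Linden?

Age-specific rates per 1,000 for Fairview: 7.117, 81.443, 102.554, 105.290, 5.277.
For Linden: 8.427, 98.545, 134.429, 103.835, 5.951.
Combined standard total = 1,754,600; weights = 0.0954, 0.1749, 0.1974, 0.2796, 0.2528.
Fairview: 0.0954×7.117 + 0.1749×81.443 + 0.1974×102.554 + 0.2796×105.290 + 0.2528×5.277 = 65.9327 per 1,000.
Linden: 0.0954×8.427 + 0.1749×98.545 + 0.1974×134.429 + 0.2796×103.835 + 0.2528×5.951 = 75.1039 per 1,000.

Linden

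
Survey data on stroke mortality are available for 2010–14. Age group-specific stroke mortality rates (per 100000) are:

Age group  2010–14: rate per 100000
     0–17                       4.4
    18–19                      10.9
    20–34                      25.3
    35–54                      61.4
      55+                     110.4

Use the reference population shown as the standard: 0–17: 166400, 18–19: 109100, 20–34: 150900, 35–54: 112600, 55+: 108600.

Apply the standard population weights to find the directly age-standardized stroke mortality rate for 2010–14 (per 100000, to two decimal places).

38.05

Standard total = 647600; weights = 0.2569, 0.1685, 0.2330, 0.1739, 0.1677.
Standardized rate: 0.2569×4.4 + 0.1685×10.9 + 0.2330×25.3 + 0.1739×61.4 + 0.1677×110.4 = 38.0516 per 100000.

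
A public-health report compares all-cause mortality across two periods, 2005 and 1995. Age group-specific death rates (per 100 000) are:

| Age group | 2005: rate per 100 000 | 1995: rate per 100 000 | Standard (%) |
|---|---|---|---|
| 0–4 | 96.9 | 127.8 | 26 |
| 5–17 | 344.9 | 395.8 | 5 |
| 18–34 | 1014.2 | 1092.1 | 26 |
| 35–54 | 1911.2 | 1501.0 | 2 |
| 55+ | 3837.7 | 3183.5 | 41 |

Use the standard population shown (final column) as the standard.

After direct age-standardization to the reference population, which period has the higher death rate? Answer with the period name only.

Standard weights: 0.26, 0.05, 0.26, 0.02, 0.41.
2005: 0.2600×96.9 + 0.0500×344.9 + 0.2600×1014.2 + 0.0200×1911.2 + 0.4100×3837.7 = 1917.8120 per 100 000.
1995: 0.2600×127.8 + 0.0500×395.8 + 0.2600×1092.1 + 0.0200×1501.0 + 0.4100×3183.5 = 1672.2190 per 100 000.

2005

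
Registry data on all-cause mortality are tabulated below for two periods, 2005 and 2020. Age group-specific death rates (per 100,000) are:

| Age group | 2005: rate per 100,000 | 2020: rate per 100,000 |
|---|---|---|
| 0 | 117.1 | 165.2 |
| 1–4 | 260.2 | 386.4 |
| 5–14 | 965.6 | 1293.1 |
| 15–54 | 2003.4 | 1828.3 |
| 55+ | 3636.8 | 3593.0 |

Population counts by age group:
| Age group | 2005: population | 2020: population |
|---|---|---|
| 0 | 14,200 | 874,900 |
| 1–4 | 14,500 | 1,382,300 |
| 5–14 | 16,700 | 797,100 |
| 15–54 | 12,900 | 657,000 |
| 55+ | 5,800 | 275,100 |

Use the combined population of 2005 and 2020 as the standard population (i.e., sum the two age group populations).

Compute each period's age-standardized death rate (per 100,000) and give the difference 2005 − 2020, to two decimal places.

-87.88

Combined standard total = 4,050,500; weights = 0.2195, 0.3448, 0.2009, 0.1654, 0.0693.
2005: 0.2195×117.1 + 0.3448×260.2 + 0.2009×965.6 + 0.1654×2003.4 + 0.0693×3636.8 = 892.9814 per 100,000.
2020: 0.2195×165.2 + 0.3448×386.4 + 0.2009×1293.1 + 0.1654×1828.3 + 0.0693×3593.0 = 980.8615 per 100,000.
Difference = 892.9814 − 980.8615 = -87.8801.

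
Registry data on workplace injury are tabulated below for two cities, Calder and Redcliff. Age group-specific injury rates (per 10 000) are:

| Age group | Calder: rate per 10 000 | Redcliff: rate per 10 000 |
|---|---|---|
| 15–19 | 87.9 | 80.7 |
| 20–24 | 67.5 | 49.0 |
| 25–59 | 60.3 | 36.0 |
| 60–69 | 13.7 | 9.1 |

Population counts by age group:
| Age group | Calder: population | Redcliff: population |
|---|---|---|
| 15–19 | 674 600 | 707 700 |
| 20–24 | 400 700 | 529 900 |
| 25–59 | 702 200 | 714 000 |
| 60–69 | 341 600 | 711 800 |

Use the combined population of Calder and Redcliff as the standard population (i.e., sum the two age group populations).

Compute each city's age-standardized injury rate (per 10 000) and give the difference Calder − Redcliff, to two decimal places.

Combined standard total = 4 782 500; weights = 0.2890, 0.1946, 0.2961, 0.2203.
Calder: 0.2890×87.9 + 0.1946×67.5 + 0.2961×60.3 + 0.2203×13.7 = 59.4141 per 10 000.
Redcliff: 0.2890×80.7 + 0.1946×49.0 + 0.2961×36.0 + 0.2203×9.1 = 45.5243 per 10 000.
Difference = 59.4141 − 45.5243 = 13.8898.

13.89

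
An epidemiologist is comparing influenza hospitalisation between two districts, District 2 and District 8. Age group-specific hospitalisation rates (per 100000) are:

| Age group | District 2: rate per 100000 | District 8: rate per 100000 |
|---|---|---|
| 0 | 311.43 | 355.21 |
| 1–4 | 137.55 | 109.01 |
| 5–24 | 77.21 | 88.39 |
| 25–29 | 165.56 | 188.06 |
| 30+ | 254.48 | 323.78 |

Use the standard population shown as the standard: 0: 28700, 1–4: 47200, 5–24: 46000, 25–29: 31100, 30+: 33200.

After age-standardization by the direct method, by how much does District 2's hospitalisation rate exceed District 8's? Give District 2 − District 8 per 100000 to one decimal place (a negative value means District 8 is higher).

Standard total = 186200; weights = 0.1541, 0.2535, 0.2470, 0.1670, 0.1783.
District 2: 0.1541×311.43 + 0.2535×137.55 + 0.2470×77.21 + 0.1670×165.56 + 0.1783×254.48 = 174.9716 per 100000.
District 8: 0.1541×355.21 + 0.2535×109.01 + 0.2470×88.39 + 0.1670×188.06 + 0.1783×323.78 = 193.3614 per 100000.
Difference = 174.9716 − 193.3614 = -18.3898.

-18.4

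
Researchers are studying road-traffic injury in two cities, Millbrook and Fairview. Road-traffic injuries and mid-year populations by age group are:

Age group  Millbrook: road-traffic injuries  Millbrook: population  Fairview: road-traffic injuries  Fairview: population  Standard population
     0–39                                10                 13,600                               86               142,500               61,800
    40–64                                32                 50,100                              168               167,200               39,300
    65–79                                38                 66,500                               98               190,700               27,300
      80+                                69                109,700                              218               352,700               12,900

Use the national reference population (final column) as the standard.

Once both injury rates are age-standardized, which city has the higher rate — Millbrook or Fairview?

Age-specific rates per 100,000 for Millbrook: 73.53, 63.87, 57.14, 62.90.
For Fairview: 60.35, 100.48, 51.39, 61.81.
Standard total = 141,300; weights = 0.4374, 0.2781, 0.1932, 0.0913.
Millbrook: 0.4374×73.53 + 0.2781×63.87 + 0.1932×57.14 + 0.0913×62.90 = 66.7069 per 100,000.
Fairview: 0.4374×60.35 + 0.2781×100.48 + 0.1932×51.39 + 0.0913×61.81 = 69.9134 per 100,000.

Fairview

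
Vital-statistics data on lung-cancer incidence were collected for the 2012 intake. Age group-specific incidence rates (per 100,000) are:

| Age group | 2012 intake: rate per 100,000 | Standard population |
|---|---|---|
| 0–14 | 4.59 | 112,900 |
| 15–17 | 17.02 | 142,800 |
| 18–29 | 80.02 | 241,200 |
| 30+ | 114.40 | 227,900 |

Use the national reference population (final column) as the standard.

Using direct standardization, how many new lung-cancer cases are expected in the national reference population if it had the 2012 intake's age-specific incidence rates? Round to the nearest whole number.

483

Expected new lung-cancer cases = Σ (standard pop × age-specific rate ÷ 100,000)
= 112,900×4.59/100,000 + 142,800×17.02/100,000 + 241,200×80.02/100,000 + 227,900×114.40/100,000
= 5.18 + 24.30 + 193.01 + 260.72 = 483.21.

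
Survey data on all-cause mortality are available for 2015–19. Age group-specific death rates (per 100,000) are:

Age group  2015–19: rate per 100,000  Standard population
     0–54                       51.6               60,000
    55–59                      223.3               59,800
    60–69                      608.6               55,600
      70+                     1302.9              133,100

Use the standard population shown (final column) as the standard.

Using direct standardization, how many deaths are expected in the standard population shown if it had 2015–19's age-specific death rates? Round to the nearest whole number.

2237

Expected deaths = Σ (standard pop × age-specific rate ÷ 100,000)
= 60,000×51.6/100,000 + 59,800×223.3/100,000 + 55,600×608.6/100,000 + 133,100×1302.9/100,000
= 30.96 + 133.53 + 338.38 + 1734.16 = 2237.03.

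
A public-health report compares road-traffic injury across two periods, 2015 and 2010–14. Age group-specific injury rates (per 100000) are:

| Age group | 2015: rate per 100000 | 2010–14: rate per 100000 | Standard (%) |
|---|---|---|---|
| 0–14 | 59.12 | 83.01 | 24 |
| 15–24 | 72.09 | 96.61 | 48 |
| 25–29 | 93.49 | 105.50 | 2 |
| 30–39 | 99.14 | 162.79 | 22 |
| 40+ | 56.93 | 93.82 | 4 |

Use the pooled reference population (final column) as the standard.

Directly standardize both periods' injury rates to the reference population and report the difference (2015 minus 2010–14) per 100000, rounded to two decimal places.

-33.22

Standard weights: 0.24, 0.48, 0.02, 0.22, 0.04.
2015: 0.2400×59.12 + 0.4800×72.09 + 0.0200×93.49 + 0.2200×99.14 + 0.0400×56.93 = 74.7498 per 100000.
2010–14: 0.2400×83.01 + 0.4800×96.61 + 0.0200×105.50 + 0.2200×162.79 + 0.0400×93.82 = 107.9718 per 100000.
Difference = 74.7498 − 107.9718 = -33.2220.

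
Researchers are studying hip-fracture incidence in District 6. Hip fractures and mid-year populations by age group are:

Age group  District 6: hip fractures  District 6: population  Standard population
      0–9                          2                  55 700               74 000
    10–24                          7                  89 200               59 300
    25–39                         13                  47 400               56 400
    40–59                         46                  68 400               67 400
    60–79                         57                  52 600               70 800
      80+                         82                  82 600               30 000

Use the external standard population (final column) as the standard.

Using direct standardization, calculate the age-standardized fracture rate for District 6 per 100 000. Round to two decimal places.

48.79

Age-specific rates per 100 000 for District 6: 3.59, 7.85, 27.43, 67.25, 108.37, 99.27.
Standard total = 357 900; weights = 0.2068, 0.1657, 0.1576, 0.1883, 0.1978, 0.0838.
Standardized rate: 0.2068×3.59 + 0.1657×7.85 + 0.1576×27.43 + 0.1883×67.25 + 0.1978×108.37 + 0.0838×99.27 = 48.7877 per 100 000.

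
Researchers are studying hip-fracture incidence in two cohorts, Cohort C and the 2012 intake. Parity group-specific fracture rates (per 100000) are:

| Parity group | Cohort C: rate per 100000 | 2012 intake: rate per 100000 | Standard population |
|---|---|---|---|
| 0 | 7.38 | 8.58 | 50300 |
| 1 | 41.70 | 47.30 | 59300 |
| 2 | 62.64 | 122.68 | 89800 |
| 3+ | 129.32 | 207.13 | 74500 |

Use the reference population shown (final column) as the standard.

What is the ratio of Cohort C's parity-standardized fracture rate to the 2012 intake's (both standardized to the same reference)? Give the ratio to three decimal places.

Standard total = 273900; weights = 0.1836, 0.2165, 0.3279, 0.2720.
Cohort C: 0.1836×7.38 + 0.2165×41.70 + 0.3279×62.64 + 0.2720×129.32 = 66.0951 per 100000.
The 2012 intake: 0.1836×8.58 + 0.2165×47.30 + 0.3279×122.68 + 0.2720×207.13 = 108.3765 per 100000.
Ratio = 66.0951 ÷ 108.3765 = 0.60987.

0.610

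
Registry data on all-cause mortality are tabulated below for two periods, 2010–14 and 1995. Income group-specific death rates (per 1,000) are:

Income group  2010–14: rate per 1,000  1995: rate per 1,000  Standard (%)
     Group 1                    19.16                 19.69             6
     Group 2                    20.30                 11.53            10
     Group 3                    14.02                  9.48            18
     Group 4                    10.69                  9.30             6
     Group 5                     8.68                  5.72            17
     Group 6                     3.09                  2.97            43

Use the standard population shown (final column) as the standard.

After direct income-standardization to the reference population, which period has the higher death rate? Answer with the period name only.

Standard weights: 0.06, 0.10, 0.18, 0.06, 0.17, 0.43.
2010–14: 0.0600×19.16 + 0.1000×20.30 + 0.1800×14.02 + 0.0600×10.69 + 0.1700×8.68 + 0.4300×3.09 = 9.1489 per 1,000.
1995: 0.0600×19.69 + 0.1000×11.53 + 0.1800×9.48 + 0.0600×9.30 + 0.1700×5.72 + 0.4300×2.97 = 6.8483 per 1,000.

2010–14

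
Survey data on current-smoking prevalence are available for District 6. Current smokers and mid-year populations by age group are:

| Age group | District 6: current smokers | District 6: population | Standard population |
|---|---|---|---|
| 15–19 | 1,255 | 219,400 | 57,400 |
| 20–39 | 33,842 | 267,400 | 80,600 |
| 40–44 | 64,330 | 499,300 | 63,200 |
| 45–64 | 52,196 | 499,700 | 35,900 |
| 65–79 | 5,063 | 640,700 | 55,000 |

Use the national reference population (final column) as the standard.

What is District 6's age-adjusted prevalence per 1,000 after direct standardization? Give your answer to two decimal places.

Age-specific rates per 1,000 for District 6: 5.720, 126.559, 128.840, 104.455, 7.902.
Standard total = 292,100; weights = 0.1965, 0.2759, 0.2164, 0.1229, 0.1883.
Standardized rate: 0.1965×5.720 + 0.2759×126.559 + 0.2164×128.840 + 0.1229×104.455 + 0.1883×7.902 = 78.2482 per 1,000.

78.25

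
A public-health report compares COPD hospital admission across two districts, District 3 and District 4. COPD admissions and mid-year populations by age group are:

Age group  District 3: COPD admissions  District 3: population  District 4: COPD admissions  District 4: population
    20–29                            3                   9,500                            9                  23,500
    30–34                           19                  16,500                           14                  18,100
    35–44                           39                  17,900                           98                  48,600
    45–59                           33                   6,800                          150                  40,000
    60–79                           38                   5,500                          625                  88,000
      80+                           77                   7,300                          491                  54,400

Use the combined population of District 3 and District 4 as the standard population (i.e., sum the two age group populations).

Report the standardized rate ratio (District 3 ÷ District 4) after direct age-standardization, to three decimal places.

1.095

Age-specific rates per 10,000 for District 3: 3.16, 11.52, 21.79, 48.53, 69.09, 105.48.
For District 4: 3.83, 7.73, 20.16, 37.50, 71.02, 90.26.
Combined standard total = 336,100; weights = 0.0982, 0.1029, 0.1979, 0.1392, 0.2782, 0.1836.
District 3: 0.0982×3.16 + 0.1029×11.52 + 0.1979×21.79 + 0.1392×48.53 + 0.2782×69.09 + 0.1836×105.48 = 51.1478 per 10,000.
District 4: 0.0982×3.83 + 0.1029×7.73 + 0.1979×20.16 + 0.1392×37.50 + 0.2782×71.02 + 0.1836×90.26 = 46.7107 per 10,000.
Ratio = 51.1478 ÷ 46.7107 = 1.09499.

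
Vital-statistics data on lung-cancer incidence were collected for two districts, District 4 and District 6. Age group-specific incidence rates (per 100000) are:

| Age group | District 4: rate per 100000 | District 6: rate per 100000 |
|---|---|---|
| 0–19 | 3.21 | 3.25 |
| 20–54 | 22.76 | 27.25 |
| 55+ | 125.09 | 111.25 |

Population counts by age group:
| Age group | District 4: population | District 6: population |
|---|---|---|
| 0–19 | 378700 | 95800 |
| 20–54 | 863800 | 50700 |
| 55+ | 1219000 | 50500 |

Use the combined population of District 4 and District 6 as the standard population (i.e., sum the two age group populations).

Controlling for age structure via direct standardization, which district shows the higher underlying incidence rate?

District 4

Combined standard total = 2658500; weights = 0.1785, 0.3440, 0.4775.
District 4: 0.1785×3.21 + 0.3440×22.76 + 0.4775×125.09 = 68.1358 per 100000.
District 6: 0.1785×3.25 + 0.3440×27.25 + 0.4775×111.25 = 63.0785 per 100000.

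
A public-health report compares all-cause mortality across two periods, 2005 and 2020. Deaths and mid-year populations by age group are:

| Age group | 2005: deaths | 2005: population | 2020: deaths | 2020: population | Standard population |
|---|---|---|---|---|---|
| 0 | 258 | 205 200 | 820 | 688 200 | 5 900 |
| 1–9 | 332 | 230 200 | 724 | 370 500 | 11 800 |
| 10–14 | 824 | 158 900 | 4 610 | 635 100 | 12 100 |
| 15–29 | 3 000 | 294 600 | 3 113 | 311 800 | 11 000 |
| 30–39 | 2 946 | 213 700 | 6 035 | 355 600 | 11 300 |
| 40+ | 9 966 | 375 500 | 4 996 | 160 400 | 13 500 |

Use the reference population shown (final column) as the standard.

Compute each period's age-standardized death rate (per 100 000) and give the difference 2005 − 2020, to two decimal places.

-193.18

Age-specific rates per 100 000 for 2005: 125.73, 144.22, 518.57, 1018.33, 1378.57, 2654.06.
For 2020: 119.15, 195.41, 725.87, 998.40, 1697.13, 3114.71.
Standard total = 65 600; weights = 0.0899, 0.1799, 0.1845, 0.1677, 0.1723, 0.2058.
2005: 0.0899×125.73 + 0.1799×144.22 + 0.1845×518.57 + 0.1677×1018.33 + 0.1723×1378.57 + 0.2058×2654.06 = 1087.3102 per 100 000.
2020: 0.0899×119.15 + 0.1799×195.41 + 0.1845×725.87 + 0.1677×998.40 + 0.1723×1697.13 + 0.2058×3114.71 = 1280.4947 per 100 000.
Difference = 1087.3102 − 1280.4947 = -193.1845.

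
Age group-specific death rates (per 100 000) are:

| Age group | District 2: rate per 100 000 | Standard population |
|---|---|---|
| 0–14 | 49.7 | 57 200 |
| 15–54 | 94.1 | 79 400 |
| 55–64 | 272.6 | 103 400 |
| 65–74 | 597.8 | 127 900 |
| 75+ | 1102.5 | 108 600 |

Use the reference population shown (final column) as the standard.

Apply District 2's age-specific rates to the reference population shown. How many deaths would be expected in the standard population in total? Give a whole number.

Expected deaths = Σ (standard pop × age-specific rate ÷ 100 000)
= 57 200×49.7/100 000 + 79 400×94.1/100 000 + 103 400×272.6/100 000 + 127 900×597.8/100 000 + 108 600×1102.5/100 000
= 28.43 + 74.72 + 281.87 + 764.59 + 1197.32 = 2346.91.

2347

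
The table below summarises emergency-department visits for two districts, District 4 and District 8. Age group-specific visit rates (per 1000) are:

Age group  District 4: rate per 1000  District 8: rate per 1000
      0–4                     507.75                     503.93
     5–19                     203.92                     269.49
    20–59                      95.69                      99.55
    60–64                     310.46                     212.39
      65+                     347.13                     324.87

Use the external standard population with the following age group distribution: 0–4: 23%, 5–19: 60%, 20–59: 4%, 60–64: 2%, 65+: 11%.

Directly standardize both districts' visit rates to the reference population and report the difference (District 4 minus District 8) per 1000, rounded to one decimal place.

-34.2

Standard weights: 0.23, 0.60, 0.04, 0.02, 0.11.
District 4: 0.2300×507.75 + 0.6000×203.92 + 0.0400×95.69 + 0.0200×310.46 + 0.1100×347.13 = 287.3556 per 1000.
District 8: 0.2300×503.93 + 0.6000×269.49 + 0.0400×99.55 + 0.0200×212.39 + 0.1100×324.87 = 321.5634 per 1000.
Difference = 287.3556 − 321.5634 = -34.2078.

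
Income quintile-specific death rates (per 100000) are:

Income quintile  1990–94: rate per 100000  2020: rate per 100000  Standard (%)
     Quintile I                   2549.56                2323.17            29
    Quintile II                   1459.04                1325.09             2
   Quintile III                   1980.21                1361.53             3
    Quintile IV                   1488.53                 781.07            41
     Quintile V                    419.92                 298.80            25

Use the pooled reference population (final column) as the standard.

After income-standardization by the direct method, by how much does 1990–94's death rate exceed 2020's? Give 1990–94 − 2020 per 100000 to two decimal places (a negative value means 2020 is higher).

Standard weights: 0.29, 0.02, 0.03, 0.41, 0.25.
1990–94: 0.2900×2549.56 + 0.0200×1459.04 + 0.0300×1980.21 + 0.4100×1488.53 + 0.2500×419.92 = 1543.2368 per 100000.
2020: 0.2900×2323.17 + 0.0200×1325.09 + 0.0300×1361.53 + 0.4100×781.07 + 0.2500×298.80 = 1136.0057 per 100000.
Difference = 1543.2368 − 1136.0057 = 407.2311.

407.23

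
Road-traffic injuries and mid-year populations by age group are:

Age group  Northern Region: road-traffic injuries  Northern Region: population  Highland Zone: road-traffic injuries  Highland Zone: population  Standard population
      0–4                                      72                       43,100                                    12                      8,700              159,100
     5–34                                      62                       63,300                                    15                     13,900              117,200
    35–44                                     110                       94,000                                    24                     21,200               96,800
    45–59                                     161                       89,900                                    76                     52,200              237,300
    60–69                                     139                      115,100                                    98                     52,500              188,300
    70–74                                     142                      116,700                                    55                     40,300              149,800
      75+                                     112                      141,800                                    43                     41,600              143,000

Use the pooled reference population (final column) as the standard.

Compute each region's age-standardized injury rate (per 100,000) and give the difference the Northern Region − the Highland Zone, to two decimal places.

-5.80

Age-specific rates per 100,000 for the Northern Region: 167.05, 97.95, 117.02, 179.09, 120.76, 121.68, 78.98.
For the Highland Zone: 137.93, 107.91, 113.21, 145.59, 186.67, 136.48, 103.37.
Standard total = 1,091,500; weights = 0.1458, 0.1074, 0.0887, 0.2174, 0.1725, 0.1372, 0.1310.
The Northern Region: 0.1458×167.05 + 0.1074×97.95 + 0.0887×117.02 + 0.2174×179.09 + 0.1725×120.76 + 0.1372×121.68 + 0.1310×78.98 = 132.0614 per 100,000.
The Highland Zone: 0.1458×137.93 + 0.1074×107.91 + 0.0887×113.21 + 0.2174×145.59 + 0.1725×186.67 + 0.1372×136.48 + 0.1310×103.37 = 137.8607 per 100,000.
Difference = 132.0614 − 137.8607 = -5.7993.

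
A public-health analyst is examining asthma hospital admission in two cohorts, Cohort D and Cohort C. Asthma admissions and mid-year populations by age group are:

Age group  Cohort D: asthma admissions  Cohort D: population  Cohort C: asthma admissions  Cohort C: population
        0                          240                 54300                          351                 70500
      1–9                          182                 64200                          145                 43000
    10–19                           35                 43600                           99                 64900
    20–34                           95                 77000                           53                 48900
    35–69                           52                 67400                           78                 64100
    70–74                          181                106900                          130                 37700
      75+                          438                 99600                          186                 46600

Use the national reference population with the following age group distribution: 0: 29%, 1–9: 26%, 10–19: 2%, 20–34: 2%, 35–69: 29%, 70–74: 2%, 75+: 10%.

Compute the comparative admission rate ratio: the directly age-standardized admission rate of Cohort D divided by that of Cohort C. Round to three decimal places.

0.863

Age-specific rates per 10000 for Cohort D: 44.20, 28.35, 8.03, 12.34, 7.72, 16.93, 43.98.
For Cohort C: 49.79, 33.72, 15.25, 10.84, 12.17, 34.48, 39.91.
Standard weights: 0.29, 0.26, 0.02, 0.02, 0.29, 0.02, 0.10.
Cohort D: 0.2900×44.20 + 0.2600×28.35 + 0.0200×8.03 + 0.0200×12.34 + 0.2900×7.72 + 0.0200×16.93 + 0.1000×43.98 = 27.5693 per 10000.
Cohort C: 0.2900×49.79 + 0.2600×33.72 + 0.0200×15.25 + 0.0200×10.84 + 0.2900×12.17 + 0.0200×34.48 + 0.1000×39.91 = 31.9375 per 10000.
Ratio = 27.5693 ÷ 31.9375 = 0.86323.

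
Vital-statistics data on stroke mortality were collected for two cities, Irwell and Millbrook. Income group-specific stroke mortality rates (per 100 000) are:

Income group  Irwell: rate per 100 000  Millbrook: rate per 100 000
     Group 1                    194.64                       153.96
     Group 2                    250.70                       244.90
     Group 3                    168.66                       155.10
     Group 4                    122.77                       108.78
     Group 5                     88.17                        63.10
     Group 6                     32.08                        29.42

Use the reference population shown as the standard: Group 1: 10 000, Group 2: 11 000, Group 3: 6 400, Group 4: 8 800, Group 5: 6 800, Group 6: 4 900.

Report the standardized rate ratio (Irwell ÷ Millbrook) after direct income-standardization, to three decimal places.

1.128

Standard total = 47 900; weights = 0.2088, 0.2296, 0.1336, 0.1837, 0.1420, 0.1023.
Irwell: 0.2088×194.64 + 0.2296×250.70 + 0.1336×168.66 + 0.1837×122.77 + 0.1420×88.17 + 0.1023×32.08 = 159.0949 per 100 000.
Millbrook: 0.2088×153.96 + 0.2296×244.90 + 0.1336×155.10 + 0.1837×108.78 + 0.1420×63.10 + 0.1023×29.42 = 141.0572 per 100 000.
Ratio = 159.0949 ÷ 141.0572 = 1.12788.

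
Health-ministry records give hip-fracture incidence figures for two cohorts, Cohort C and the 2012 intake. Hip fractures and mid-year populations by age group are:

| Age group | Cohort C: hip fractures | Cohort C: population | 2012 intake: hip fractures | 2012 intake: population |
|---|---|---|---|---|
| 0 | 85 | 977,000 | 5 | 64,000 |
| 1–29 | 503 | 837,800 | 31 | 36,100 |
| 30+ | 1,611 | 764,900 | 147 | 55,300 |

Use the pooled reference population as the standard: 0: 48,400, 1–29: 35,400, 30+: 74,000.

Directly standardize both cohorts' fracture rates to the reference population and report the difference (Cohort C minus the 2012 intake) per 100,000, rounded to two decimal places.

Age-specific rates per 100,000 for Cohort C: 8.70, 60.04, 210.62.
For the 2012 intake: 7.81, 85.87, 265.82.
Standard total = 157,800; weights = 0.3067, 0.2243, 0.4689.
Cohort C: 0.3067×8.70 + 0.2243×60.04 + 0.4689×210.62 = 114.9050 per 100,000.
The 2012 intake: 0.3067×7.81 + 0.2243×85.87 + 0.4689×265.82 = 146.3175 per 100,000.
Difference = 114.9050 − 146.3175 = -31.4125.

-31.41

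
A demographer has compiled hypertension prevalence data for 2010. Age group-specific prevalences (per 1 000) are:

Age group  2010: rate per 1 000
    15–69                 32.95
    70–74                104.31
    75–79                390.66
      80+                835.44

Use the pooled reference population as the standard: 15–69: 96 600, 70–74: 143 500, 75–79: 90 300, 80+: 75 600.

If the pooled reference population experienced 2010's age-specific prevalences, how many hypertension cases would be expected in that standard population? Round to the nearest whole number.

Expected hypertension cases = Σ (standard pop × age-specific rate ÷ 1 000)
= 96 600×32.95/1 000 + 143 500×104.31/1 000 + 90 300×390.66/1 000 + 75 600×835.44/1 000
= 3182.97 + 14968.49 + 35276.60 + 63159.26 = 116587.32.

116587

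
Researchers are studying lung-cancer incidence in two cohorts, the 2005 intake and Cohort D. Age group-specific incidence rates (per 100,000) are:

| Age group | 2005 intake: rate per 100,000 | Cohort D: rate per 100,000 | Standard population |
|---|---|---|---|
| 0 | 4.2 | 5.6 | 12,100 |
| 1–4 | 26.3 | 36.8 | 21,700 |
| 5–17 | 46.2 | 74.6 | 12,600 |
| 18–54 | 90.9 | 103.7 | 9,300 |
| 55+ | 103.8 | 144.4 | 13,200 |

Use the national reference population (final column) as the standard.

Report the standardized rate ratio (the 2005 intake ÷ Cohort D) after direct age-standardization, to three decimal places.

Standard total = 68,900; weights = 0.1756, 0.3149, 0.1829, 0.1350, 0.1916.
The 2005 intake: 0.1756×4.2 + 0.3149×26.3 + 0.1829×46.2 + 0.1350×90.9 + 0.1916×103.8 = 49.6253 per 100,000.
Cohort D: 0.1756×5.6 + 0.3149×36.8 + 0.1829×74.6 + 0.1350×103.7 + 0.1916×144.4 = 67.8776 per 100,000.
Ratio = 49.6253 ÷ 67.8776 = 0.73110.

0.731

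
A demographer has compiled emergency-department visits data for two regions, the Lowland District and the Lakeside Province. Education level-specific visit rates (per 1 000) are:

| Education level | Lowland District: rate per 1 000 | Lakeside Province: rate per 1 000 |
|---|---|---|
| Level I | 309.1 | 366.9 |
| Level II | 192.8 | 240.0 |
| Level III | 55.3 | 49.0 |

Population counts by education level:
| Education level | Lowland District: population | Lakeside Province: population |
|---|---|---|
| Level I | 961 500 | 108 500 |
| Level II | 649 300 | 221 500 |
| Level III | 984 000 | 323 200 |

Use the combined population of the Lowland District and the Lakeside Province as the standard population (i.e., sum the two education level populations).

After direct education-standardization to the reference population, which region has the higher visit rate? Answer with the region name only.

Lakeside Province

Combined standard total = 3 248 000; weights = 0.3294, 0.2681, 0.4025.
The Lowland District: 0.3294×309.1 + 0.2681×192.8 + 0.4025×55.3 = 175.7744 per 1 000.
The Lakeside Province: 0.3294×366.9 + 0.2681×240.0 + 0.4025×49.0 = 204.9347 per 1 000.
The crude rates (183.75 vs 166.57) would put the Lowland District higher, but that reflects its education composition; once standardized to a common education structure, the Lakeside Province has the higher underlying rate.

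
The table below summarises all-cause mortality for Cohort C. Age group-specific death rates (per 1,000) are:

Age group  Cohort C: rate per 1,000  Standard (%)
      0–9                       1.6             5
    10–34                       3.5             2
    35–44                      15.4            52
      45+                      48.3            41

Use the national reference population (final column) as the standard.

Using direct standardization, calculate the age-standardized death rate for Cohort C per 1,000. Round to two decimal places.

Standard weights: 0.05, 0.02, 0.52, 0.41.
Standardized rate: 0.0500×1.6 + 0.0200×3.5 + 0.5200×15.4 + 0.4100×48.3 = 27.9610 per 1,000.

27.96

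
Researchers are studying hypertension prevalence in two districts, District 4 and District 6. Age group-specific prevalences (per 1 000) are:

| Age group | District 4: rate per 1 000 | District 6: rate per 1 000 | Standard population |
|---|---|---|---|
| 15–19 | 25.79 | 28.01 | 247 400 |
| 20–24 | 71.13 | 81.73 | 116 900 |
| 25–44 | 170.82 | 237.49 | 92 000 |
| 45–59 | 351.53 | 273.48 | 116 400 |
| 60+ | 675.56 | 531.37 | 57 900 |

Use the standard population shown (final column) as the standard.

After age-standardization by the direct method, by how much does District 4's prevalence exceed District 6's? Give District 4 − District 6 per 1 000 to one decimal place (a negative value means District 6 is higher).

15.1

Standard total = 630 600; weights = 0.3923, 0.1854, 0.1459, 0.1846, 0.0918.
District 4: 0.3923×25.79 + 0.1854×71.13 + 0.1459×170.82 + 0.1846×351.53 + 0.0918×675.56 = 175.1411 per 1 000.
District 6: 0.3923×28.01 + 0.1854×81.73 + 0.1459×237.49 + 0.1846×273.48 + 0.0918×531.37 = 160.0577 per 1 000.
Difference = 175.1411 − 160.0577 = 15.0834.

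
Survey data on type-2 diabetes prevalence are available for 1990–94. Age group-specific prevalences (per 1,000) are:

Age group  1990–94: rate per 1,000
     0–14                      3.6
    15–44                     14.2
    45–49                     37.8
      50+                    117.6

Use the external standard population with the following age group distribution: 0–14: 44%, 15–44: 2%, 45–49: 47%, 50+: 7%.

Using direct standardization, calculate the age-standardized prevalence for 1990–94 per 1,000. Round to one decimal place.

27.9

Standard weights: 0.44, 0.02, 0.47, 0.07.
Standardized rate: 0.4400×3.6 + 0.0200×14.2 + 0.4700×37.8 + 0.0700×117.6 = 27.8660 per 1,000.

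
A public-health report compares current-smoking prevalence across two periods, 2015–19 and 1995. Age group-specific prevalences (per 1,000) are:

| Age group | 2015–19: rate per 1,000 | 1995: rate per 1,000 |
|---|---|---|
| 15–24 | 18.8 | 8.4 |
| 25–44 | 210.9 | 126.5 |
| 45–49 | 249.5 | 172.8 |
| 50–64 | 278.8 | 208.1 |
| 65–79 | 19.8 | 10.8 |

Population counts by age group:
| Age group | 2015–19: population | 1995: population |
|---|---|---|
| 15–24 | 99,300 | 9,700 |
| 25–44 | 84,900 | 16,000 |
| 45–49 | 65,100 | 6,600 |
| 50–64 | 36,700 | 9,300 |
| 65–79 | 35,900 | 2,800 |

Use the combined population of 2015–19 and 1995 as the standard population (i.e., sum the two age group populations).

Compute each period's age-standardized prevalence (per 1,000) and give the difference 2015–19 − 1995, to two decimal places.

Combined standard total = 366,300; weights = 0.2976, 0.2755, 0.1957, 0.1256, 0.1057.
2015–19: 0.2976×18.8 + 0.2755×210.9 + 0.1957×249.5 + 0.1256×278.8 + 0.1057×19.8 = 149.6293 per 1,000.
1995: 0.2976×8.4 + 0.2755×126.5 + 0.1957×172.8 + 0.1256×208.1 + 0.1057×10.8 = 98.4433 per 1,000.
Difference = 149.6293 − 98.4433 = 51.1860.

51.19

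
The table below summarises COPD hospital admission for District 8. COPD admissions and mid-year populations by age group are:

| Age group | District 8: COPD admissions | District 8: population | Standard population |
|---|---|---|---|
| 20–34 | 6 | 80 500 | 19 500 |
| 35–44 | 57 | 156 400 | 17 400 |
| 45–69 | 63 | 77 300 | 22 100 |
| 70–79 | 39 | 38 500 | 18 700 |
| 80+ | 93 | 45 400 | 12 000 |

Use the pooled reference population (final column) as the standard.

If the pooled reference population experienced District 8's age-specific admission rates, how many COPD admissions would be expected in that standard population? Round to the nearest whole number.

69

Age-specific rates per 10 000 for District 8: 0.75, 3.64, 8.15, 10.13, 20.48.
Expected COPD admissions = Σ (standard pop × age-specific rate ÷ 10 000)
= 19 500×0.75/10 000 + 17 400×3.64/10 000 + 22 100×8.15/10 000 + 18 700×10.13/10 000 + 12 000×20.48/10 000
= 1.45 + 6.34 + 18.01 + 18.94 + 24.58 = 69.33.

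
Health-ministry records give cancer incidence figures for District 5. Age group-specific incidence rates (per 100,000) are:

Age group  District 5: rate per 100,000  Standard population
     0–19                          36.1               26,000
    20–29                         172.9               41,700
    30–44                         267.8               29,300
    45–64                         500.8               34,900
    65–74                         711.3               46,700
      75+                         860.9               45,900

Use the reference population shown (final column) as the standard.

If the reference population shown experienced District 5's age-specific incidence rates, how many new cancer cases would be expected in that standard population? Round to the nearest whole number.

1062

Expected new cancer cases = Σ (standard pop × age-specific rate ÷ 100,000)
= 26,000×36.1/100,000 + 41,700×172.9/100,000 + 29,300×267.8/100,000 + 34,900×500.8/100,000 + 46,700×711.3/100,000 + 45,900×860.9/100,000
= 9.39 + 72.10 + 78.47 + 174.78 + 332.18 + 395.15 = 1062.06.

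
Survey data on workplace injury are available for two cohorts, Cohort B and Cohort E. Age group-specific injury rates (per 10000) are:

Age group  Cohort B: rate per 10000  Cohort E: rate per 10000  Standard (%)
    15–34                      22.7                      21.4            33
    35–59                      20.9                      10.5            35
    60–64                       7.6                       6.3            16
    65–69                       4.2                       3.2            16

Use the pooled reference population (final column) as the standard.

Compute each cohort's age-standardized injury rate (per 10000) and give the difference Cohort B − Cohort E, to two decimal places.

4.44

Standard weights: 0.33, 0.35, 0.16, 0.16.
Cohort B: 0.3300×22.7 + 0.3500×20.9 + 0.1600×7.6 + 0.1600×4.2 = 16.6940 per 10000.
Cohort E: 0.3300×21.4 + 0.3500×10.5 + 0.1600×6.3 + 0.1600×3.2 = 12.2570 per 10000.
Difference = 16.6940 − 12.2570 = 4.4370.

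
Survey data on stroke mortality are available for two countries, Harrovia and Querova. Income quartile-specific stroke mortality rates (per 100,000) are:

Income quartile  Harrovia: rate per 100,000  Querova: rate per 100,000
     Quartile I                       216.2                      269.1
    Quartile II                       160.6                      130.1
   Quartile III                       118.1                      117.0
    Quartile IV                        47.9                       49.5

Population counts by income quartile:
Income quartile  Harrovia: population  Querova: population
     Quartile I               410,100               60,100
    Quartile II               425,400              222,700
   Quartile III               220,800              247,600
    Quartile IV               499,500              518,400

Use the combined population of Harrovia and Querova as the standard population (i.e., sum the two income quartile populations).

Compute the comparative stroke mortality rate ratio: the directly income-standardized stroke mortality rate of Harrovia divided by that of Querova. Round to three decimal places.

Combined standard total = 2,604,600; weights = 0.1805, 0.2488, 0.1798, 0.3908.
Harrovia: 0.1805×216.2 + 0.2488×160.6 + 0.1798×118.1 + 0.3908×47.9 = 118.9501 per 100,000.
Querova: 0.1805×269.1 + 0.2488×130.1 + 0.1798×117.0 + 0.3908×49.5 = 121.3382 per 100,000.
Ratio = 118.9501 ÷ 121.3382 = 0.98032.

0.980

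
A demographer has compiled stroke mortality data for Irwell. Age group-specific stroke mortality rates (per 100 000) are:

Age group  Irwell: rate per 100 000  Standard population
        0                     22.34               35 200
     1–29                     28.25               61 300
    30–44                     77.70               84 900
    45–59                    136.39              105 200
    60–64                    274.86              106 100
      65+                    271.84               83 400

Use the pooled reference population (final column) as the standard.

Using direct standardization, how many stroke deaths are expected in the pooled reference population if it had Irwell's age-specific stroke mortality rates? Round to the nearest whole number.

Expected stroke deaths = Σ (standard pop × age-specific rate ÷ 100 000)
= 35 200×22.34/100 000 + 61 300×28.25/100 000 + 84 900×77.70/100 000 + 105 200×136.39/100 000 + 106 100×274.86/100 000 + 83 400×271.84/100 000
= 7.86 + 17.32 + 65.97 + 143.48 + 291.63 + 226.71 = 752.97.

753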